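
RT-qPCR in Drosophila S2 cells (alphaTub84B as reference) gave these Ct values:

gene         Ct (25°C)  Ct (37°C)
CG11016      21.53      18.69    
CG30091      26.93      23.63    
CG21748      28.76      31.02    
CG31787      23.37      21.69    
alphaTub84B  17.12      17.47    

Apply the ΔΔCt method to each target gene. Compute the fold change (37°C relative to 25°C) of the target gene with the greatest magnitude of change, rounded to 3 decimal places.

12.553

CG11016: ΔΔCt = (18.69−17.47) − (21.53−17.12) = 1.22 − 4.41 = -3.19; fold change = 2^3.19 = 9.126
CG30091: ΔΔCt = (23.63−17.47) − (26.93−17.12) = 6.16 − 9.81 = -3.65; fold change = 2^3.65 = 12.553
CG21748: ΔΔCt = (31.02−17.47) − (28.76−17.12) = 13.55 − 11.64 = 1.91; fold change = 2^-1.91 = 0.266
CG31787: ΔΔCt = (21.69−17.47) − (23.37−17.12) = 4.22 − 6.25 = -2.03; fold change = 2^2.03 = 4.084
CG30091 has the largest |ΔΔCt| = 3.65.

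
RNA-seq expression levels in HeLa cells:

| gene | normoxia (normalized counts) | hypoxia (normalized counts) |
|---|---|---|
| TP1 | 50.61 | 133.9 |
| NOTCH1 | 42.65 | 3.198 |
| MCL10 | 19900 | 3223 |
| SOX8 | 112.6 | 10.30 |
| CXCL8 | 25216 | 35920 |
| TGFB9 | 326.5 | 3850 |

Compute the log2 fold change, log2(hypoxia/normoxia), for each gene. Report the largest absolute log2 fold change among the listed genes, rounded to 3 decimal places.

3.737

log2(133.9/50.61) = 1.404  (TP1)
log2(3.198/42.65) = -3.737  (NOTCH1)
log2(3223/19900) = -2.626  (MCL10)
log2(10.30/112.6) = -3.450  (SOX8)
log2(35920/25216) = 0.510  (CXCL8)
log2(3850/326.5) = 3.560  (TGFB9)
The largest magnitude belongs to NOTCH1.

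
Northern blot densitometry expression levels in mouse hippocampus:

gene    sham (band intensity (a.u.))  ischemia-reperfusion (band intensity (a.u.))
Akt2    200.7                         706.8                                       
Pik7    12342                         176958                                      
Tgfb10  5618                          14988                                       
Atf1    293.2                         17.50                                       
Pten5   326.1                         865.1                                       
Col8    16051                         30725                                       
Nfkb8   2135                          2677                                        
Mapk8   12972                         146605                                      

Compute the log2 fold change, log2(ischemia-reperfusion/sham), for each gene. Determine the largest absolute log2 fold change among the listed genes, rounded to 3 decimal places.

log2(706.8/200.7) = 1.816  (Akt2)
log2(176958/12342) = 3.842  (Pik7)
log2(14988/5618) = 1.416  (Tgfb10)
log2(17.50/293.2) = -4.066  (Atf1)
log2(865.1/326.1) = 1.408  (Pten5)
log2(30725/16051) = 0.937  (Col8)
log2(2677/2135) = 0.326  (Nfkb8)
log2(146605/12972) = 3.498  (Mapk8)
The largest magnitude belongs to Atf1.

4.066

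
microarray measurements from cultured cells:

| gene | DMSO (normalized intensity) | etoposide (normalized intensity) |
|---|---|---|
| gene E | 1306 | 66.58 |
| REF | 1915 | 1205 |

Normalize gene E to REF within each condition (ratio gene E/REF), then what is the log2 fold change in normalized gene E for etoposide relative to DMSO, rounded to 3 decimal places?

-3.626

gene E/REF (DMSO) = 1306 / 1915 = 0.68198
gene E/REF (etoposide) = 66.58 / 1205 = 0.055253
Fold change = 0.055253 / 0.68198 = 0.0810
log2(0.0810) = -3.6256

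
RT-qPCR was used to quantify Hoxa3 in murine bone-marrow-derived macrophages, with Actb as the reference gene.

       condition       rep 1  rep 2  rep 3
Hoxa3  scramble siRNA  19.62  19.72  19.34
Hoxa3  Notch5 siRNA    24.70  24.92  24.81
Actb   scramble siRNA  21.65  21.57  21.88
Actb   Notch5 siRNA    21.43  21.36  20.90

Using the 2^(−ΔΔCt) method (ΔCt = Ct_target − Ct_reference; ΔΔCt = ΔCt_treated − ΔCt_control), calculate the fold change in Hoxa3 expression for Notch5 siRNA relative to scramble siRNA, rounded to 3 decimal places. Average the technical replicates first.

Mean Ct: Hoxa3 scramble siRNA 19.560; Hoxa3 Notch5 siRNA 24.810; Actb scramble siRNA 21.700; Actb Notch5 siRNA 21.230
ΔCt(scramble siRNA) = 19.560 − 21.700 = -2.140
ΔCt(Notch5 siRNA) = 24.810 − 21.230 = 3.580
ΔΔCt = 3.580 − (-2.140) = 5.720
Fold change = 2^(−5.720) = 0.0190

0.019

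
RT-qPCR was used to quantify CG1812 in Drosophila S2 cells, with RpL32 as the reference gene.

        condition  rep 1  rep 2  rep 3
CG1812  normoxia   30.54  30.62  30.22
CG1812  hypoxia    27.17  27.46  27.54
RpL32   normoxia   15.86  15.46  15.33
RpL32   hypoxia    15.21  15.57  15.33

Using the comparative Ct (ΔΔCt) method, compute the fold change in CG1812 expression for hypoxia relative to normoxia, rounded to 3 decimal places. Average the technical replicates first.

Mean Ct: CG1812 normoxia 30.460; CG1812 hypoxia 27.390; RpL32 normoxia 15.550; RpL32 hypoxia 15.370
ΔCt(normoxia) = 30.460 − 15.550 = 14.910
ΔCt(hypoxia) = 27.390 − 15.370 = 12.020
ΔΔCt = 12.020 − 14.910 = -2.890
Fold change = 2^(−(-2.890)) = 2^2.890 = 7.4127

7.413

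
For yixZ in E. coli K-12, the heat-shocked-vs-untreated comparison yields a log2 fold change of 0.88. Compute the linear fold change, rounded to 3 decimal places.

1.840

Fold change = 2^(0.88) = 1.8404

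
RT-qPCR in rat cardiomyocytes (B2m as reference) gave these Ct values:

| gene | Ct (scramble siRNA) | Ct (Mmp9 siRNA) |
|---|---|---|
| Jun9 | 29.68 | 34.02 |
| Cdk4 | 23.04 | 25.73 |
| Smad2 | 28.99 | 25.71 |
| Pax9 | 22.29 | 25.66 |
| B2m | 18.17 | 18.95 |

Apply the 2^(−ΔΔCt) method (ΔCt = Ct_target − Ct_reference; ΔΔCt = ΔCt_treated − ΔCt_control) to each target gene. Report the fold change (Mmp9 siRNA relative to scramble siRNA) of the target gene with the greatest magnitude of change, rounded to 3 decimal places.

16.679

Jun9: ΔΔCt = (34.02−18.95) − (29.68−18.17) = 15.07 − 11.51 = 3.56; fold change = 2^-3.56 = 0.085
Cdk4: ΔΔCt = (25.73−18.95) − (23.04−18.17) = 6.78 − 4.87 = 1.91; fold change = 2^-1.91 = 0.266
Smad2: ΔΔCt = (25.71−18.95) − (28.99−18.17) = 6.76 − 10.82 = -4.06; fold change = 2^4.06 = 16.679
Pax9: ΔΔCt = (25.66−18.95) − (22.29−18.17) = 6.71 − 4.12 = 2.59; fold change = 2^-2.59 = 0.166
Smad2 has the largest |ΔΔCt| = 4.06.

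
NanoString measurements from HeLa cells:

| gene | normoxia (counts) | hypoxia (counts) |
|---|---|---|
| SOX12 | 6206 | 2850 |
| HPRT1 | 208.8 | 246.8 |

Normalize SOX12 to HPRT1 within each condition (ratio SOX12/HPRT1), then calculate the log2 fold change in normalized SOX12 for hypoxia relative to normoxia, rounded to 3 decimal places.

-1.364

SOX12/HPRT1 (normoxia) = 6206 / 208.8 = 29.722
SOX12/HPRT1 (hypoxia) = 2850 / 246.8 = 11.548
Fold change = 11.548 / 29.722 = 0.3885
log2(0.3885) = -1.3639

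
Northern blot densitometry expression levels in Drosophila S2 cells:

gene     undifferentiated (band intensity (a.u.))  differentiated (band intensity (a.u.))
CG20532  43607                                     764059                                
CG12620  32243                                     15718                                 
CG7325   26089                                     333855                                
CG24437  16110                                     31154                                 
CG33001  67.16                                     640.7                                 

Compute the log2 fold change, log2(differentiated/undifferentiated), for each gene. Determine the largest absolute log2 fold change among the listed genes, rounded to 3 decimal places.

log2(764059/43607) = 4.131  (CG20532)
log2(15718/32243) = -1.037  (CG12620)
log2(333855/26089) = 3.678  (CG7325)
log2(31154/16110) = 0.951  (CG24437)
log2(640.7/67.16) = 3.254  (CG33001)
The largest magnitude belongs to CG20532.

4.131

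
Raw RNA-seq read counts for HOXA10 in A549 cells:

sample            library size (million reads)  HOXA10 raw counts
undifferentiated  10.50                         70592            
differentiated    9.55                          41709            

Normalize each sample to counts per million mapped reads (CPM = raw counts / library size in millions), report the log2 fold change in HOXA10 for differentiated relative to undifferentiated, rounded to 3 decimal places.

CPM(undifferentiated) = 70592 / 10.50 = 6723.0476
CPM(differentiated) = 41709 / 9.55 = 4367.4346
Fold change = 4367.4346 / 6723.0476 = 0.64962
log2(0.64962) = -0.6223

-0.622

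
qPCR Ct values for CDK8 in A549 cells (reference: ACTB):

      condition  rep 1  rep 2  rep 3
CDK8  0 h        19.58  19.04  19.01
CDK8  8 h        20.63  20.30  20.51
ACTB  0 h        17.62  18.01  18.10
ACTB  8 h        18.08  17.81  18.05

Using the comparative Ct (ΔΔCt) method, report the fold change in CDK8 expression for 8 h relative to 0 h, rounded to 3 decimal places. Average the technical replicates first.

0.435

Mean Ct: CDK8 0 h 19.210; CDK8 8 h 20.480; ACTB 0 h 17.910; ACTB 8 h 17.980
ΔCt(0 h) = 19.210 − 17.910 = 1.300
ΔCt(8 h) = 20.480 − 17.980 = 2.500
ΔΔCt = 2.500 − 1.300 = 1.200
Fold change = 2^(−1.200) = 0.4353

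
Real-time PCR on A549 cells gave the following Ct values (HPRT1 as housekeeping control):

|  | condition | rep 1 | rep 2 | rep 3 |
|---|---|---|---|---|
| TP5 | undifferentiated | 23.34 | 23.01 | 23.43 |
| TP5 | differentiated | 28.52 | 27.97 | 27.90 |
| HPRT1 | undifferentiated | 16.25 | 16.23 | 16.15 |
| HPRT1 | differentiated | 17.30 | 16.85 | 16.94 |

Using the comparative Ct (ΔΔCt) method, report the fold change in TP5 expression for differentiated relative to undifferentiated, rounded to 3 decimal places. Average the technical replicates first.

Mean Ct: TP5 undifferentiated 23.260; TP5 differentiated 28.130; HPRT1 undifferentiated 16.210; HPRT1 differentiated 17.030
ΔCt(undifferentiated) = 23.260 − 16.210 = 7.050
ΔCt(differentiated) = 28.130 − 17.030 = 11.100
ΔΔCt = 11.100 − 7.050 = 4.050
Fold change = 2^(−4.050) = 0.0604

0.060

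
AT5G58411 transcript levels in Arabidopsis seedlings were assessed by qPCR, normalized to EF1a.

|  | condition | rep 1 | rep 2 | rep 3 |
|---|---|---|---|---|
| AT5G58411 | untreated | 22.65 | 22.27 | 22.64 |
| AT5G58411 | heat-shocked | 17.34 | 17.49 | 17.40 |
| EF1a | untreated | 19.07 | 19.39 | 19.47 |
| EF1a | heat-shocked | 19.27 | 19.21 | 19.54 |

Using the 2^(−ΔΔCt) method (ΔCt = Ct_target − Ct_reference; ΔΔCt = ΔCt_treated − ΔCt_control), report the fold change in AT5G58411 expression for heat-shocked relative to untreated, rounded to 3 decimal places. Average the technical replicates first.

Mean Ct: AT5G58411 untreated 22.520; AT5G58411 heat-shocked 17.410; EF1a untreated 19.310; EF1a heat-shocked 19.340
ΔCt(untreated) = 22.520 − 19.310 = 3.210
ΔCt(heat-shocked) = 17.410 − 19.340 = -1.930
ΔΔCt = -1.930 − 3.210 = -5.140
Fold change = 2^(−(-5.140)) = 2^5.140 = 35.2610

35.261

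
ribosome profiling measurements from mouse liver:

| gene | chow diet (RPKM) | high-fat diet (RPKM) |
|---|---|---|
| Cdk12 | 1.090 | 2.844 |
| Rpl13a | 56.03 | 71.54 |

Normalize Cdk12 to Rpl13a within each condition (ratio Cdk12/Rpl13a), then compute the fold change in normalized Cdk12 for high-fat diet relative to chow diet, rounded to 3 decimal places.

Cdk12/Rpl13a (chow diet) = 1.090 / 56.03 = 0.019454
Cdk12/Rpl13a (high-fat diet) = 2.844 / 71.54 = 0.039754
Fold change = 0.039754 / 0.019454 = 2.0435

2.044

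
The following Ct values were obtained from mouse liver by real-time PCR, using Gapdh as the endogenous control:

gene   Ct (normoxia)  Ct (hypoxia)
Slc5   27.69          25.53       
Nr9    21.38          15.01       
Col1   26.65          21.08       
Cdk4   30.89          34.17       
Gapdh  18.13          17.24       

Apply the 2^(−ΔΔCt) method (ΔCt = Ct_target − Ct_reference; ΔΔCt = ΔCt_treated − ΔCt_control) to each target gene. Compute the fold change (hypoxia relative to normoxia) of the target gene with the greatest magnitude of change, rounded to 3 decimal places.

44.632

Slc5: ΔΔCt = (25.53−17.24) − (27.69−18.13) = 8.29 − 9.56 = -1.27; fold change = 2^1.27 = 2.412
Nr9: ΔΔCt = (15.01−17.24) − (21.38−18.13) = -2.23 − 3.25 = -5.48; fold change = 2^5.48 = 44.632
Col1: ΔΔCt = (21.08−17.24) − (26.65−18.13) = 3.84 − 8.52 = -4.68; fold change = 2^4.68 = 25.634
Cdk4: ΔΔCt = (34.17−17.24) − (30.89−18.13) = 16.93 − 12.76 = 4.17; fold change = 2^-4.17 = 0.056
Nr9 has the largest |ΔΔCt| = 5.48.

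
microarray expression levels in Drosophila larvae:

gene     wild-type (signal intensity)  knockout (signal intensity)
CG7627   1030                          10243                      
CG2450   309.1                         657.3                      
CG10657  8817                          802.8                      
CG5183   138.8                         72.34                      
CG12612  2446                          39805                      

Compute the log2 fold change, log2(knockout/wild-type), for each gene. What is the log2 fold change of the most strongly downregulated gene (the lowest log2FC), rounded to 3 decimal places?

log2(10243/1030) = 3.314  (CG7627)
log2(657.3/309.1) = 1.088  (CG2450)
log2(802.8/8817) = -3.457  (CG10657)
log2(72.34/138.8) = -0.940  (CG5183)
log2(39805/2446) = 4.024  (CG12612)
CG10657 is most strongly downregulated.

-3.457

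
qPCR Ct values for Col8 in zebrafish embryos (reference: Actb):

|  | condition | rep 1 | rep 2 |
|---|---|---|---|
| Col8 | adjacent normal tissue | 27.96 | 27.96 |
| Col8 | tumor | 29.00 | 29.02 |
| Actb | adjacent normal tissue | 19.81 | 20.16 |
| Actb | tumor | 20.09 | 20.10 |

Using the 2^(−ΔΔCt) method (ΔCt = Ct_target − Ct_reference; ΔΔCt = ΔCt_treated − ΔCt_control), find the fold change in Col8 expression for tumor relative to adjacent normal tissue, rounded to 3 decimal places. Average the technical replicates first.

Mean Ct: Col8 adjacent normal tissue 27.960; Col8 tumor 29.010; Actb adjacent normal tissue 19.985; Actb tumor 20.095
ΔCt(adjacent normal tissue) = 27.960 − 19.985 = 7.975
ΔCt(tumor) = 29.010 − 20.095 = 8.915
ΔΔCt = 8.915 − 7.975 = 0.940
Fold change = 2^(−0.940) = 0.5212

0.521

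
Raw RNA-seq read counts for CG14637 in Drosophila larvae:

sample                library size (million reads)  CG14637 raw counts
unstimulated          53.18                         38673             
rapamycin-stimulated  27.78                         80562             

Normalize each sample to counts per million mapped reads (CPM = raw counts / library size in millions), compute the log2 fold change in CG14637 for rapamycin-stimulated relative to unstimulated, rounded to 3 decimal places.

CPM(unstimulated) = 38673 / 53.18 = 727.2095
CPM(rapamycin-stimulated) = 80562 / 27.78 = 2900.0000
Fold change = 2900.0000 / 727.2095 = 3.98785
log2(3.98785) = 1.9956

1.996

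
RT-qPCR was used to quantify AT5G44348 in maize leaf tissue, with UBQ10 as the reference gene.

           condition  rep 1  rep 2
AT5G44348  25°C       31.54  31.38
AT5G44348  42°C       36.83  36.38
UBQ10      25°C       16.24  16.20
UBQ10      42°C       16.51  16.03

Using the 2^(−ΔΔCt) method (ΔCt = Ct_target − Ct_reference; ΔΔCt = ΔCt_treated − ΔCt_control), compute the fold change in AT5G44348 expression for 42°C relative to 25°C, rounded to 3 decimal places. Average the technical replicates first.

Mean Ct: AT5G44348 25°C 31.460; AT5G44348 42°C 36.605; UBQ10 25°C 16.220; UBQ10 42°C 16.270
ΔCt(25°C) = 31.460 − 16.220 = 15.240
ΔCt(42°C) = 36.605 − 16.270 = 20.335
ΔΔCt = 20.335 − 15.240 = 5.095
Fold change = 2^(−5.095) = 0.0293

0.029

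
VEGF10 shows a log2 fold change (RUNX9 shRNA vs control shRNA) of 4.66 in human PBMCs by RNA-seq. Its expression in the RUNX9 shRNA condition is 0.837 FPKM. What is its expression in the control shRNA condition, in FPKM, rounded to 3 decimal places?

0.033

Fold change = 2^(4.66) = 25.2813
control shRNA expression = 0.837 / 25.2813 = 0.033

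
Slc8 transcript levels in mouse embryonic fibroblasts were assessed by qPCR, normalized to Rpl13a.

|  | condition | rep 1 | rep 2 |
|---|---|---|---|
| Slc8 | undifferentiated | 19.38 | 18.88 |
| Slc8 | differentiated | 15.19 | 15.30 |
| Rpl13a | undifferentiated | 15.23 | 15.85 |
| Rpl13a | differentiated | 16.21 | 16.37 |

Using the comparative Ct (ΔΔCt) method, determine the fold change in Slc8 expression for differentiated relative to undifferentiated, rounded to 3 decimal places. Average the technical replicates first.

24.847

Mean Ct: Slc8 undifferentiated 19.130; Slc8 differentiated 15.245; Rpl13a undifferentiated 15.540; Rpl13a differentiated 16.290
ΔCt(undifferentiated) = 19.130 − 15.540 = 3.590
ΔCt(differentiated) = 15.245 − 16.290 = -1.045
ΔΔCt = -1.045 − 3.590 = -4.635
Fold change = 2^(−(-4.635)) = 2^4.635 = 24.8470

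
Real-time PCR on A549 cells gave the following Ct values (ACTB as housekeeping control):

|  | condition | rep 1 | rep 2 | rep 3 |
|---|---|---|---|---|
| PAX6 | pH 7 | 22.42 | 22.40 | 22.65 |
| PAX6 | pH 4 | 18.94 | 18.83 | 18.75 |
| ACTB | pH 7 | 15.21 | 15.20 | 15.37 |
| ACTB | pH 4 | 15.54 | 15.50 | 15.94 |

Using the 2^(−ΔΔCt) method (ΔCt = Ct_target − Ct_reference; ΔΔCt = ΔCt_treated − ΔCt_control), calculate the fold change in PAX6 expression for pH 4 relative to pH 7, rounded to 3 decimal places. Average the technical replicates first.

Mean Ct: PAX6 pH 7 22.490; PAX6 pH 4 18.840; ACTB pH 7 15.260; ACTB pH 4 15.660
ΔCt(pH 7) = 22.490 − 15.260 = 7.230
ΔCt(pH 4) = 18.840 − 15.660 = 3.180
ΔΔCt = 3.180 − 7.230 = -4.050
Fold change = 2^(−(-4.050)) = 2^4.050 = 16.5642

16.564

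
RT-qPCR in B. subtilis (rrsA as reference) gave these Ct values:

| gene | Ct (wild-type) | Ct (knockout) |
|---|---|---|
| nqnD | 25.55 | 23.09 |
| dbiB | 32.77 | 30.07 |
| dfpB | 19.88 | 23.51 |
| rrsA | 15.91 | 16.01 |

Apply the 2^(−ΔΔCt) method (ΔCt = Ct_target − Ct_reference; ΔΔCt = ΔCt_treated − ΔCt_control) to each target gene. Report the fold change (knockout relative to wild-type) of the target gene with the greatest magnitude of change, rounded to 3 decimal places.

0.087

nqnD: ΔΔCt = (23.09−16.01) − (25.55−15.91) = 7.08 − 9.64 = -2.56; fold change = 2^2.56 = 5.897
dbiB: ΔΔCt = (30.07−16.01) − (32.77−15.91) = 14.06 − 16.86 = -2.80; fold change = 2^2.80 = 6.964
dfpB: ΔΔCt = (23.51−16.01) − (19.88−15.91) = 7.50 − 3.97 = 3.53; fold change = 2^-3.53 = 0.087
dfpB has the largest |ΔΔCt| = 3.53.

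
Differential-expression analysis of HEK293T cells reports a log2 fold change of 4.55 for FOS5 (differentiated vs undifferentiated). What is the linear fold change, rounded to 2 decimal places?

Fold change = 2^(4.55) = 23.425

23.43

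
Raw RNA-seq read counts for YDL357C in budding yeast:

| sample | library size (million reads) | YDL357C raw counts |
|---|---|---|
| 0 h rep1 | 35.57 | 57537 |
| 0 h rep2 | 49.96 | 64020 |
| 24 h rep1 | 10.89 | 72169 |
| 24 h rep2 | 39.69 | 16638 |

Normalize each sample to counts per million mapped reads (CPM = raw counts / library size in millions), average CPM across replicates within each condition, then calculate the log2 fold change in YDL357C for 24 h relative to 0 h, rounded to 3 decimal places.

1.281

CPM(0 h rep1) = 57537 / 35.57 = 1617.5710
CPM(0 h rep2) = 64020 / 49.96 = 1281.4251
CPM(24 h rep1) = 72169 / 10.89 = 6627.0891
CPM(24 h rep2) = 16638 / 39.69 = 419.1988
mean CPM(0 h) = 1449.4981; mean CPM(24 h) = 3523.1439
Fold change = 3523.1439 / 1449.4981 = 2.43060
log2(2.43060) = 1.2813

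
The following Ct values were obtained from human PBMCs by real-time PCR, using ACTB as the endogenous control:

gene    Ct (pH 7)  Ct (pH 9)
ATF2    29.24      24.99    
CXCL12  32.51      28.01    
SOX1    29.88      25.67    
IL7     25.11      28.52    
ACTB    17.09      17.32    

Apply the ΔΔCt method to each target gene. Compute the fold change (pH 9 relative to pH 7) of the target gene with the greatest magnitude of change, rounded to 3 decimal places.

ATF2: ΔΔCt = (24.99−17.32) − (29.24−17.09) = 7.67 − 12.15 = -4.48; fold change = 2^4.48 = 22.316
CXCL12: ΔΔCt = (28.01−17.32) − (32.51−17.09) = 10.69 − 15.42 = -4.73; fold change = 2^4.73 = 26.538
SOX1: ΔΔCt = (25.67−17.32) − (29.88−17.09) = 8.35 − 12.79 = -4.44; fold change = 2^4.44 = 21.706
IL7: ΔΔCt = (28.52−17.32) − (25.11−17.09) = 11.20 − 8.02 = 3.18; fold change = 2^-3.18 = 0.110
CXCL12 has the largest |ΔΔCt| = 4.73.

26.538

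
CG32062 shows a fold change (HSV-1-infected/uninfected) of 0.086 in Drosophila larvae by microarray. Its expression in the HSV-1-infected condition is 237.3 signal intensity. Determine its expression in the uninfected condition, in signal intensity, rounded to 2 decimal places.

uninfected expression = 237.3 / 0.086 = 2759.30

2759.30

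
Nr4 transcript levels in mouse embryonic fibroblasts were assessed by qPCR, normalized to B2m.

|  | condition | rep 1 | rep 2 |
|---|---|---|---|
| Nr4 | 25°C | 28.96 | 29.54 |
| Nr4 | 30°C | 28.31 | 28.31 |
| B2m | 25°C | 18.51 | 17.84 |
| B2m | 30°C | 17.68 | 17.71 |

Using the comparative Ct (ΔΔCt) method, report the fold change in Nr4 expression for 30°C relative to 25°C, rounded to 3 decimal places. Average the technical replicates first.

1.376

Mean Ct: Nr4 25°C 29.250; Nr4 30°C 28.310; B2m 25°C 18.175; B2m 30°C 17.695
ΔCt(25°C) = 29.250 − 18.175 = 11.075
ΔCt(30°C) = 28.310 − 17.695 = 10.615
ΔΔCt = 10.615 − 11.075 = -0.460
Fold change = 2^(−(-0.460)) = 2^0.460 = 1.3755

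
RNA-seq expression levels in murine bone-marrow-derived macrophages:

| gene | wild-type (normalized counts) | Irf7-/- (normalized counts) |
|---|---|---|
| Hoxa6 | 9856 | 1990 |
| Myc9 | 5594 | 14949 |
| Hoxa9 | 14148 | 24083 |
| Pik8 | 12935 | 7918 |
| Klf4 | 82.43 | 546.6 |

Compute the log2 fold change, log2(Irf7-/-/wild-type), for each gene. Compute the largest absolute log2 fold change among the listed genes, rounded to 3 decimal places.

log2(1990/9856) = -2.308  (Hoxa6)
log2(14949/5594) = 1.418  (Myc9)
log2(24083/14148) = 0.767  (Hoxa9)
log2(7918/12935) = -0.708  (Pik8)
log2(546.6/82.43) = 2.729  (Klf4)
The largest magnitude belongs to Klf4.

2.729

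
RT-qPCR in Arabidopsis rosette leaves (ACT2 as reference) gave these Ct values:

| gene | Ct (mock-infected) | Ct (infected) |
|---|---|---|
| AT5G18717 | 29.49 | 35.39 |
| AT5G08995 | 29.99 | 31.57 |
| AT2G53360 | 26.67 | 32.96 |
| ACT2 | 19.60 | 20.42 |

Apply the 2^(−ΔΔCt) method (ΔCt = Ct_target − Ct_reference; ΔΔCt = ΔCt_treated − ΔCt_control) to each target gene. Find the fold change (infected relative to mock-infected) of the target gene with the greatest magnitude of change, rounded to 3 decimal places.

0.023

AT5G18717: ΔΔCt = (35.39−20.42) − (29.49−19.60) = 14.97 − 9.89 = 5.08; fold change = 2^-5.08 = 0.030
AT5G08995: ΔΔCt = (31.57−20.42) − (29.99−19.60) = 11.15 − 10.39 = 0.76; fold change = 2^-0.76 = 0.590
AT2G53360: ΔΔCt = (32.96−20.42) − (26.67−19.60) = 12.54 − 7.07 = 5.47; fold change = 2^-5.47 = 0.023
AT2G53360 has the largest |ΔΔCt| = 5.47.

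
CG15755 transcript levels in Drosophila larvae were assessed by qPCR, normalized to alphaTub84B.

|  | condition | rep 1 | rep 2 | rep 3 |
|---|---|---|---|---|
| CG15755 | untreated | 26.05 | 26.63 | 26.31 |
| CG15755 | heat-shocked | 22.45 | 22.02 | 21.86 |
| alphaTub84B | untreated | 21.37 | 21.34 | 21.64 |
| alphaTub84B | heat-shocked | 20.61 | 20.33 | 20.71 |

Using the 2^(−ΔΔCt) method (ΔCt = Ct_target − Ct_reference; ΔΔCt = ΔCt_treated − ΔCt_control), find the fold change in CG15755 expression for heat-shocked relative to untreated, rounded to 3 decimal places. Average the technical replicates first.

9.987

Mean Ct: CG15755 untreated 26.330; CG15755 heat-shocked 22.110; alphaTub84B untreated 21.450; alphaTub84B heat-shocked 20.550
ΔCt(untreated) = 26.330 − 21.450 = 4.880
ΔCt(heat-shocked) = 22.110 − 20.550 = 1.560
ΔΔCt = 1.560 − 4.880 = -3.320
Fold change = 2^(−(-3.320)) = 2^3.320 = 9.9866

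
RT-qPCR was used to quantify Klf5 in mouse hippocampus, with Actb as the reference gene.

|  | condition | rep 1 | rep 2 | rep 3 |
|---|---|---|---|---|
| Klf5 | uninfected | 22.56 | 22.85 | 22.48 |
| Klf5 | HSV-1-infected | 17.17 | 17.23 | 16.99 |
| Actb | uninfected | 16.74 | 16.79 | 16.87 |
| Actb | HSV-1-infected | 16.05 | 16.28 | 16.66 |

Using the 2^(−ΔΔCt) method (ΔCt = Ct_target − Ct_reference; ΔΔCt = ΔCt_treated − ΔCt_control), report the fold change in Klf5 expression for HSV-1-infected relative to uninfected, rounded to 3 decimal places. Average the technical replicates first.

32.672

Mean Ct: Klf5 uninfected 22.630; Klf5 HSV-1-infected 17.130; Actb uninfected 16.800; Actb HSV-1-infected 16.330
ΔCt(uninfected) = 22.630 − 16.800 = 5.830
ΔCt(HSV-1-infected) = 17.130 − 16.330 = 0.800
ΔΔCt = 0.800 − 5.830 = -5.030
Fold change = 2^(−(-5.030)) = 2^5.030 = 32.6724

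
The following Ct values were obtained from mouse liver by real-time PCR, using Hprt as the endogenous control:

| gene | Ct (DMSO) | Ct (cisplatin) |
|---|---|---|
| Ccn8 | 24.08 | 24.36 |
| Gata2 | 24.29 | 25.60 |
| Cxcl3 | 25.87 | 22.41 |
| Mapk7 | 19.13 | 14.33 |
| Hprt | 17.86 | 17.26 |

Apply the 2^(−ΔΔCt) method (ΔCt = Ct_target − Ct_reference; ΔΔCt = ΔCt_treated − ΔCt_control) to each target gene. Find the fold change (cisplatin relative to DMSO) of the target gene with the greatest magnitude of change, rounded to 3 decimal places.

18.379

Ccn8: ΔΔCt = (24.36−17.26) − (24.08−17.86) = 7.10 − 6.22 = 0.88; fold change = 2^-0.88 = 0.543
Gata2: ΔΔCt = (25.60−17.26) − (24.29−17.86) = 8.34 − 6.43 = 1.91; fold change = 2^-1.91 = 0.266
Cxcl3: ΔΔCt = (22.41−17.26) − (25.87−17.86) = 5.15 − 8.01 = -2.86; fold change = 2^2.86 = 7.260
Mapk7: ΔΔCt = (14.33−17.26) − (19.13−17.86) = -2.93 − 1.27 = -4.20; fold change = 2^4.20 = 18.379
Mapk7 has the largest |ΔΔCt| = 4.20.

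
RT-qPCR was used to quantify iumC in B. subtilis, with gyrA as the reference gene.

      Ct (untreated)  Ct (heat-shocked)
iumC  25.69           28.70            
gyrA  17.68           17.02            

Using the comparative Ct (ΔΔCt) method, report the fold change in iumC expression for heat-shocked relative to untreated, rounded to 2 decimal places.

0.08

ΔCt(untreated) = 25.690 − 17.680 = 8.010
ΔCt(heat-shocked) = 28.700 − 17.020 = 11.680
ΔΔCt = 11.680 − 8.010 = 3.670
Fold change = 2^(−3.670) = 0.079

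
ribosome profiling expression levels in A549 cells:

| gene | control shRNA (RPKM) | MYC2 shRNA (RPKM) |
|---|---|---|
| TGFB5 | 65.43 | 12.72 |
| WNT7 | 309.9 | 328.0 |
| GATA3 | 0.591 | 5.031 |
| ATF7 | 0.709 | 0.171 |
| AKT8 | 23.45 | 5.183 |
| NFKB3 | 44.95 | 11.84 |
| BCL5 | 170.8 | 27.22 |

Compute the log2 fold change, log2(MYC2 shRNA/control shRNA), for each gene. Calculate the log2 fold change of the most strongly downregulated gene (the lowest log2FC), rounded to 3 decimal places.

log2(12.72/65.43) = -2.363  (TGFB5)
log2(328.0/309.9) = 0.082  (WNT7)
log2(5.031/0.591) = 3.090  (GATA3)
log2(0.171/0.709) = -2.052  (ATF7)
log2(5.183/23.45) = -2.178  (AKT8)
log2(11.84/44.95) = -1.925  (NFKB3)
log2(27.22/170.8) = -2.650  (BCL5)
BCL5 is most strongly downregulated.

-2.650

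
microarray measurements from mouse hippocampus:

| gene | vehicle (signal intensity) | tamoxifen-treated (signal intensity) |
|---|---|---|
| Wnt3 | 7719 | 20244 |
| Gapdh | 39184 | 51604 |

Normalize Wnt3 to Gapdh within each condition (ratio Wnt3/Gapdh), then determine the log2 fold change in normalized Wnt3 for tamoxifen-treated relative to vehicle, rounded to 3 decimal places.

Wnt3/Gapdh (vehicle) = 7719 / 39184 = 0.19699
Wnt3/Gapdh (tamoxifen-treated) = 20244 / 51604 = 0.3923
Fold change = 0.3923 / 0.19699 = 1.9914
log2(1.9914) = 0.9938

0.994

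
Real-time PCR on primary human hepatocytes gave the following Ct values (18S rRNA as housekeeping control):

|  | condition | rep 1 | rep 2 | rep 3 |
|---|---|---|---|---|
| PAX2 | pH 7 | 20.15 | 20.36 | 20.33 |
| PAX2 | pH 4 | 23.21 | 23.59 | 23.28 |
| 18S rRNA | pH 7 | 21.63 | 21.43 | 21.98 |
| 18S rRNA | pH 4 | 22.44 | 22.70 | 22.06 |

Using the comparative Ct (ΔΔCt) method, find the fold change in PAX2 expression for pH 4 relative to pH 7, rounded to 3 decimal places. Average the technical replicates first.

0.195

Mean Ct: PAX2 pH 7 20.280; PAX2 pH 4 23.360; 18S rRNA pH 7 21.680; 18S rRNA pH 4 22.400
ΔCt(pH 7) = 20.280 − 21.680 = -1.400
ΔCt(pH 4) = 23.360 − 22.400 = 0.960
ΔΔCt = 0.960 − (-1.400) = 2.360
Fold change = 2^(−2.360) = 0.1948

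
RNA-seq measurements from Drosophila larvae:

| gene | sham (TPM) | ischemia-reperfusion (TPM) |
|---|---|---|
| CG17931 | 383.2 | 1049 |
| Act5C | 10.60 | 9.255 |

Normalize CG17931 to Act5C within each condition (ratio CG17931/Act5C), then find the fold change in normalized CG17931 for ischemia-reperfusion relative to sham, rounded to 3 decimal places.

3.135

CG17931/Act5C (sham) = 383.2 / 10.60 = 36.151
CG17931/Act5C (ischemia-reperfusion) = 1049 / 9.255 = 113.34
Fold change = 113.34 / 36.151 = 3.1353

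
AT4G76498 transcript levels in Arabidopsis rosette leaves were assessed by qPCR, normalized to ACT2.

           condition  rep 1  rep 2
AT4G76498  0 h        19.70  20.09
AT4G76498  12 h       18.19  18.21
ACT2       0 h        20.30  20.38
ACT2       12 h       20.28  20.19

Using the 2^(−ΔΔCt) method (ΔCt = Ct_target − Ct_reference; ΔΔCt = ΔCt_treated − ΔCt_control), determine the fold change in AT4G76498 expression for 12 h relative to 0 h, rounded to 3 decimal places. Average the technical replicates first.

Mean Ct: AT4G76498 0 h 19.895; AT4G76498 12 h 18.200; ACT2 0 h 20.340; ACT2 12 h 20.235
ΔCt(0 h) = 19.895 − 20.340 = -0.445
ΔCt(12 h) = 18.200 − 20.235 = -2.035
ΔΔCt = -2.035 − (-0.445) = -1.590
Fold change = 2^(−(-1.590)) = 2^1.590 = 3.0105

3.010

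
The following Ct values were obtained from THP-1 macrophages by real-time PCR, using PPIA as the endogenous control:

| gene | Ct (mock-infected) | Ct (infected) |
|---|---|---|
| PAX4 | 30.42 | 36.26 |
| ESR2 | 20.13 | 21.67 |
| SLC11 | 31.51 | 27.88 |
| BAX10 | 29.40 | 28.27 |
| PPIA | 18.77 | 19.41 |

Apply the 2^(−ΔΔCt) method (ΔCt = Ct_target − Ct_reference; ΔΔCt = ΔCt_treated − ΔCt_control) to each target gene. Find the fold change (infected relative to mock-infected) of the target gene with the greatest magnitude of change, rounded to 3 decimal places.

PAX4: ΔΔCt = (36.26−19.41) − (30.42−18.77) = 16.85 − 11.65 = 5.20; fold change = 2^-5.20 = 0.027
ESR2: ΔΔCt = (21.67−19.41) − (20.13−18.77) = 2.26 − 1.36 = 0.90; fold change = 2^-0.90 = 0.536
SLC11: ΔΔCt = (27.88−19.41) − (31.51−18.77) = 8.47 − 12.74 = -4.27; fold change = 2^4.27 = 19.293
BAX10: ΔΔCt = (28.27−19.41) − (29.40−18.77) = 8.86 − 10.63 = -1.77; fold change = 2^1.77 = 3.411
PAX4 has the largest |ΔΔCt| = 5.20.

0.027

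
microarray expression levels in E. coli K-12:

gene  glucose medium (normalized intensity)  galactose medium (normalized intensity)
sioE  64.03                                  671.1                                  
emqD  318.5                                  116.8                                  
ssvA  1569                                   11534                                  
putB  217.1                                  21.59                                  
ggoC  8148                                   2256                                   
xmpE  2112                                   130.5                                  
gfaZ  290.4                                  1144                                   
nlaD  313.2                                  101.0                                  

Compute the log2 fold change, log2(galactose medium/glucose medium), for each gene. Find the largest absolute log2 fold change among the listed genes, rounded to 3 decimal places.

4.016

log2(671.1/64.03) = 3.390  (sioE)
log2(116.8/318.5) = -1.447  (emqD)
log2(11534/1569) = 2.878  (ssvA)
log2(21.59/217.1) = -3.330  (putB)
log2(2256/8148) = -1.853  (ggoC)
log2(130.5/2112) = -4.016  (xmpE)
log2(1144/290.4) = 1.978  (gfaZ)
log2(101.0/313.2) = -1.633  (nlaD)
The largest magnitude belongs to xmpE.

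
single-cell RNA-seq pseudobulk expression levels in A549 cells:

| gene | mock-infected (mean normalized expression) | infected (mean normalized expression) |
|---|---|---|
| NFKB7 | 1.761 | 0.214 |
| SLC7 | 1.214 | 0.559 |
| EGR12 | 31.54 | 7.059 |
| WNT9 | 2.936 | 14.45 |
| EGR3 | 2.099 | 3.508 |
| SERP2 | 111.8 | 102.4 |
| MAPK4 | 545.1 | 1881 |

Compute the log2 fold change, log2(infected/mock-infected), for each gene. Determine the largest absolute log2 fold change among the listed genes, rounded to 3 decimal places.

3.041

log2(0.214/1.761) = -3.041  (NFKB7)
log2(0.559/1.214) = -1.119  (SLC7)
log2(7.059/31.54) = -2.160  (EGR12)
log2(14.45/2.936) = 2.299  (WNT9)
log2(3.508/2.099) = 0.741  (EGR3)
log2(102.4/111.8) = -0.127  (SERP2)
log2(1881/545.1) = 1.787  (MAPK4)
The largest magnitude belongs to NFKB7.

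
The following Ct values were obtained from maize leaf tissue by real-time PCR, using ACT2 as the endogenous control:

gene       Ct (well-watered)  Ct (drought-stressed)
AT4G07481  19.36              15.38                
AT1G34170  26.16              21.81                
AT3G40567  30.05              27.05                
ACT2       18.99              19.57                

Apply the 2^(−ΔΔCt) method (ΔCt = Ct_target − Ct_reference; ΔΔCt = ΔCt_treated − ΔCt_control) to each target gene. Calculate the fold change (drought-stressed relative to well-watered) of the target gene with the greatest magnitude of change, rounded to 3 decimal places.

30.484

AT4G07481: ΔΔCt = (15.38−19.57) − (19.36−18.99) = -4.19 − 0.37 = -4.56; fold change = 2^4.56 = 23.588
AT1G34170: ΔΔCt = (21.81−19.57) − (26.16−18.99) = 2.24 − 7.17 = -4.93; fold change = 2^4.93 = 30.484
AT3G40567: ΔΔCt = (27.05−19.57) − (30.05−18.99) = 7.48 − 11.06 = -3.58; fold change = 2^3.58 = 11.959
AT1G34170 has the largest |ΔΔCt| = 4.93.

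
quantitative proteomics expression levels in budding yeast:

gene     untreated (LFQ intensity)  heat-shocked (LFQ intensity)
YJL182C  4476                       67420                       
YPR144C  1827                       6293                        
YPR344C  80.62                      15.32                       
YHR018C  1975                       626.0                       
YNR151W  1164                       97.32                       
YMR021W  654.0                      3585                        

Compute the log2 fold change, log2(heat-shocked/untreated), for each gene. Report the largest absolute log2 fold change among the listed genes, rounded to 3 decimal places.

log2(67420/4476) = 3.913  (YJL182C)
log2(6293/1827) = 1.784  (YPR144C)
log2(15.32/80.62) = -2.396  (YPR344C)
log2(626.0/1975) = -1.658  (YHR018C)
log2(97.32/1164) = -3.580  (YNR151W)
log2(3585/654.0) = 2.455  (YMR021W)
The largest magnitude belongs to YJL182C.

3.913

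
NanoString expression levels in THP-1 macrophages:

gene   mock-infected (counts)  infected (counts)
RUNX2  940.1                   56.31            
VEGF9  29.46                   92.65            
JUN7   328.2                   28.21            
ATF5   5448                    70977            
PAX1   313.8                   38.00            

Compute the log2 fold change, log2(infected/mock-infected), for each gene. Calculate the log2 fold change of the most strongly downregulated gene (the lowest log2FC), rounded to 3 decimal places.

-4.061

log2(56.31/940.1) = -4.061  (RUNX2)
log2(92.65/29.46) = 1.653  (VEGF9)
log2(28.21/328.2) = -3.540  (JUN7)
log2(70977/5448) = 3.704  (ATF5)
log2(38.00/313.8) = -3.046  (PAX1)
RUNX2 is most strongly downregulated.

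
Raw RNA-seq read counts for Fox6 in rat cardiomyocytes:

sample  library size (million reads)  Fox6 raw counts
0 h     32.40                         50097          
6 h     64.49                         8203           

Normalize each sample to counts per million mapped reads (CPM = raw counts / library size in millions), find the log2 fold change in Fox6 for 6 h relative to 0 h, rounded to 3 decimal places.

CPM(0 h) = 50097 / 32.40 = 1546.2037
CPM(6 h) = 8203 / 64.49 = 127.1980
Fold change = 127.1980 / 1546.2037 = 0.08226
log2(0.08226) = -3.6036

-3.604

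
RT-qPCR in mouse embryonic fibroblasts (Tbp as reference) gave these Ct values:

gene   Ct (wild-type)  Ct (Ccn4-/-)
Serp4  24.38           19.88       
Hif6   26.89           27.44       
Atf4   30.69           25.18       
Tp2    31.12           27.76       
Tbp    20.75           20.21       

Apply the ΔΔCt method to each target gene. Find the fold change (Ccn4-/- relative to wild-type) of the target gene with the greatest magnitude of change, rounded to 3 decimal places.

31.341

Serp4: ΔΔCt = (19.88−20.21) − (24.38−20.75) = -0.33 − 3.63 = -3.96; fold change = 2^3.96 = 15.562
Hif6: ΔΔCt = (27.44−20.21) − (26.89−20.75) = 7.23 − 6.14 = 1.09; fold change = 2^-1.09 = 0.470
Atf4: ΔΔCt = (25.18−20.21) − (30.69−20.75) = 4.97 − 9.94 = -4.97; fold change = 2^4.97 = 31.341
Tp2: ΔΔCt = (27.76−20.21) − (31.12−20.75) = 7.55 − 10.37 = -2.82; fold change = 2^2.82 = 7.062
Atf4 has the largest |ΔΔCt| = 4.97.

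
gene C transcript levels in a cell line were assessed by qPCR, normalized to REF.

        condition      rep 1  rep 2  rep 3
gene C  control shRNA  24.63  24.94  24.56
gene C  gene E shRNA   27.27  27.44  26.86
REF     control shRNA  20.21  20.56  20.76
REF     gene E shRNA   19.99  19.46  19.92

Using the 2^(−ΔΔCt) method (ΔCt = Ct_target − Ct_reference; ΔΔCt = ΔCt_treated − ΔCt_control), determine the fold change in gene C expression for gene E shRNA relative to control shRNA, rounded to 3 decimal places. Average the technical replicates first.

Mean Ct: gene C control shRNA 24.710; gene C gene E shRNA 27.190; REF control shRNA 20.510; REF gene E shRNA 19.790
ΔCt(control shRNA) = 24.710 − 20.510 = 4.200
ΔCt(gene E shRNA) = 27.190 − 19.790 = 7.400
ΔΔCt = 7.400 − 4.200 = 3.200
Fold change = 2^(−3.200) = 0.1088

0.109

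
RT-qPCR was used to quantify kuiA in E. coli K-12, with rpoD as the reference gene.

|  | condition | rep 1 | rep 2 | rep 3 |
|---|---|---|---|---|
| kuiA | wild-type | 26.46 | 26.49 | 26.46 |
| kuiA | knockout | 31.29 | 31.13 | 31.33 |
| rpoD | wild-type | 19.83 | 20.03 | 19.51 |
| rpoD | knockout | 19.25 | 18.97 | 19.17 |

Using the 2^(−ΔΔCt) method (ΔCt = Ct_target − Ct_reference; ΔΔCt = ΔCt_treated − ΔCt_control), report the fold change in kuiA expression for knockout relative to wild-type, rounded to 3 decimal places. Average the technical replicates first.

Mean Ct: kuiA wild-type 26.470; kuiA knockout 31.250; rpoD wild-type 19.790; rpoD knockout 19.130
ΔCt(wild-type) = 26.470 − 19.790 = 6.680
ΔCt(knockout) = 31.250 − 19.130 = 12.120
ΔΔCt = 12.120 − 6.680 = 5.440
Fold change = 2^(−5.440) = 0.0230

0.023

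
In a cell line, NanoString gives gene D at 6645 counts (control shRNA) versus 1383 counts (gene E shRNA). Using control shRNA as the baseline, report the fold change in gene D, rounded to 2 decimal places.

Fold change = 1383 / 6645 = 0.208
gene D is downregulated.

0.21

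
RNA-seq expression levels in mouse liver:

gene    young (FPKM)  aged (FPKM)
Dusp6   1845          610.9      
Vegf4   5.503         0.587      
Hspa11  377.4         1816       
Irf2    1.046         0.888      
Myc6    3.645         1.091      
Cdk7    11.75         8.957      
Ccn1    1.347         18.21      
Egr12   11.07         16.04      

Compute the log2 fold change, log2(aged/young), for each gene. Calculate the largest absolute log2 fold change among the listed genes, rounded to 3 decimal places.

3.757

log2(610.9/1845) = -1.595  (Dusp6)
log2(0.587/5.503) = -3.229  (Vegf4)
log2(1816/377.4) = 2.267  (Hspa11)
log2(0.888/1.046) = -0.236  (Irf2)
log2(1.091/3.645) = -1.740  (Myc6)
log2(8.957/11.75) = -0.392  (Cdk7)
log2(18.21/1.347) = 3.757  (Ccn1)
log2(16.04/11.07) = 0.535  (Egr12)
The largest magnitude belongs to Ccn1.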